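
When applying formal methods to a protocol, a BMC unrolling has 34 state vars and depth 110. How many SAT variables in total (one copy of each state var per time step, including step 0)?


BMC unrolls to depth k, creating one copy of each state var for steps 0..k.
Step count = 110 + 1 = 111 (steps 0 through 110)
Vars per step = 34
Total = 34 * 111 = 3774

3774


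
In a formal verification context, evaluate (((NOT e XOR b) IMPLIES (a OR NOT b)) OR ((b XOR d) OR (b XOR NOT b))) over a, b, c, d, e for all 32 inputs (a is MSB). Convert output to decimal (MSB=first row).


Formula: (((NOT e XOR b) IMPLIES (a OR NOT b)) OR ((b XOR d) OR (b XOR NOT b))) over a, b, c, d, e (32 rows)
Evaluate each row (bits = a,b,c,d,e, MSB first):
  row 0 [00000]: (((NOT 0 XOR 0) IMPLIES (0 OR NOT 0)) OR ((0 XOR 0) OR (0 XOR NOT 0))) -> 1
  row 1 [00001]: (((NOT 1 XOR 0) IMPLIES (0 OR NOT 0)) OR ((0 XOR 0) OR (0 XOR NOT 0))) -> 1
  row 2 [00010]: (((NOT 0 XOR 0) IMPLIES (0 OR NOT 0)) OR ((0 XOR 1) OR (0 XOR NOT 0))) -> 1
  row 3 [00011]: (((NOT 1 XOR 0) IMPLIES (0 OR NOT 0)) OR ((0 XOR 1) OR (0 XOR NOT 0))) -> 1
  row 4 [00100]: (((NOT 0 XOR 0) IMPLIES (0 OR NOT 0)) OR ((0 XOR 0) OR (0 XOR NOT 0))) -> 1
  row 5 [00101]: (((NOT 1 XOR 0) IMPLIES (0 OR NOT 0)) OR ((0 XOR 0) OR (0 XOR NOT 0))) -> 1
  row 6 [00110]: (((NOT 0 XOR 0) IMPLIES (0 OR NOT 0)) OR ((0 XOR 1) OR (0 XOR NOT 0))) -> 1
  row 7 [00111]: (((NOT 1 XOR 0) IMPLIES (0 OR NOT 0)) OR ((0 XOR 1) OR (0 XOR NOT 0))) -> 1
  row 8 [01000]: (((NOT 0 XOR 1) IMPLIES (0 OR NOT 1)) OR ((1 XOR 0) OR (1 XOR NOT 1))) -> 1
  row 9 [01001]: (((NOT 1 XOR 1) IMPLIES (0 OR NOT 1)) OR ((1 XOR 0) OR (1 XOR NOT 1))) -> 1
  row 10 [01010]: (((NOT 0 XOR 1) IMPLIES (0 OR NOT 1)) OR ((1 XOR 1) OR (1 XOR NOT 1))) -> 1
  row 11 [01011]: (((NOT 1 XOR 1) IMPLIES (0 OR NOT 1)) OR ((1 XOR 1) OR (1 XOR NOT 1))) -> 1
  row 12 [01100]: (((NOT 0 XOR 1) IMPLIES (0 OR NOT 1)) OR ((1 XOR 0) OR (1 XOR NOT 1))) -> 1
  row 13 [01101]: (((NOT 1 XOR 1) IMPLIES (0 OR NOT 1)) OR ((1 XOR 0) OR (1 XOR NOT 1))) -> 1
  row 14 [01110]: (((NOT 0 XOR 1) IMPLIES (0 OR NOT 1)) OR ((1 XOR 1) OR (1 XOR NOT 1))) -> 1
  row 15 [01111]: (((NOT 1 XOR 1) IMPLIES (0 OR NOT 1)) OR ((1 XOR 1) OR (1 XOR NOT 1))) -> 1
  row 16 [10000]: (((NOT 0 XOR 0) IMPLIES (1 OR NOT 0)) OR ((0 XOR 0) OR (0 XOR NOT 0))) -> 1
  row 17 [10001]: (((NOT 1 XOR 0) IMPLIES (1 OR NOT 0)) OR ((0 XOR 0) OR (0 XOR NOT 0))) -> 1
  row 18 [10010]: (((NOT 0 XOR 0) IMPLIES (1 OR NOT 0)) OR ((0 XOR 1) OR (0 XOR NOT 0))) -> 1
  row 19 [10011]: (((NOT 1 XOR 0) IMPLIES (1 OR NOT 0)) OR ((0 XOR 1) OR (0 XOR NOT 0))) -> 1
  row 20 [10100]: (((NOT 0 XOR 0) IMPLIES (1 OR NOT 0)) OR ((0 XOR 0) OR (0 XOR NOT 0))) -> 1
  row 21 [10101]: (((NOT 1 XOR 0) IMPLIES (1 OR NOT 0)) OR ((0 XOR 0) OR (0 XOR NOT 0))) -> 1
  row 22 [10110]: (((NOT 0 XOR 0) IMPLIES (1 OR NOT 0)) OR ((0 XOR 1) OR (0 XOR NOT 0))) -> 1
  row 23 [10111]: (((NOT 1 XOR 0) IMPLIES (1 OR NOT 0)) OR ((0 XOR 1) OR (0 XOR NOT 0))) -> 1
  row 24 [11000]: (((NOT 0 XOR 1) IMPLIES (1 OR NOT 1)) OR ((1 XOR 0) OR (1 XOR NOT 1))) -> 1
  row 25 [11001]: (((NOT 1 XOR 1) IMPLIES (1 OR NOT 1)) OR ((1 XOR 0) OR (1 XOR NOT 1))) -> 1
  row 26 [11010]: (((NOT 0 XOR 1) IMPLIES (1 OR NOT 1)) OR ((1 XOR 1) OR (1 XOR NOT 1))) -> 1
  row 27 [11011]: (((NOT 1 XOR 1) IMPLIES (1 OR NOT 1)) OR ((1 XOR 1) OR (1 XOR NOT 1))) -> 1
  row 28 [11100]: (((NOT 0 XOR 1) IMPLIES (1 OR NOT 1)) OR ((1 XOR 0) OR (1 XOR NOT 1))) -> 1
  row 29 [11101]: (((NOT 1 XOR 1) IMPLIES (1 OR NOT 1)) OR ((1 XOR 0) OR (1 XOR NOT 1))) -> 1
  row 30 [11110]: (((NOT 0 XOR 1) IMPLIES (1 OR NOT 1)) OR ((1 XOR 1) OR (1 XOR NOT 1))) -> 1
  row 31 [11111]: (((NOT 1 XOR 1) IMPLIES (1 OR NOT 1)) OR ((1 XOR 1) OR (1 XOR NOT 1))) -> 1
Full result column, 4 rows per line (a,b,c fixed per line; d,e runs 00..11 left to right):
  rows 0-3 [a,b,c=000]: 1111  = hex F
  rows 4-7 [a,b,c=001]: 1111  = hex F
  rows 8-11 [a,b,c=010]: 1111  = hex F
  rows 12-15 [a,b,c=011]: 1111  = hex F
  rows 16-19 [a,b,c=100]: 1111  = hex F
  rows 20-23 [a,b,c=101]: 1111  = hex F
  rows 24-27 [a,b,c=110]: 1111  = hex F
  rows 28-31 [a,b,c=111]: 1111  = hex F
Output column (row 0 .. row 31) = 11111111111111111111111111111111
Output column grouped in 4s = 1111 1111 1111 1111 1111 1111 1111 1111 = 0xFFFFFFFF
Convert to decimal digit by digit (value = value*16 + digit):
  F -> 15
  15*16 + 15 (F) = 255
  255*16 + 15 (F) = 4095
  4095*16 + 15 (F) = 65535
  65535*16 + 15 (F) = 1048575
  1048575*16 + 15 (F) = 16777215
  16777215*16 + 15 (F) = 268435455
  268435455*16 + 15 (F) = 4294967295
Decimal = 4294967295

4294967295


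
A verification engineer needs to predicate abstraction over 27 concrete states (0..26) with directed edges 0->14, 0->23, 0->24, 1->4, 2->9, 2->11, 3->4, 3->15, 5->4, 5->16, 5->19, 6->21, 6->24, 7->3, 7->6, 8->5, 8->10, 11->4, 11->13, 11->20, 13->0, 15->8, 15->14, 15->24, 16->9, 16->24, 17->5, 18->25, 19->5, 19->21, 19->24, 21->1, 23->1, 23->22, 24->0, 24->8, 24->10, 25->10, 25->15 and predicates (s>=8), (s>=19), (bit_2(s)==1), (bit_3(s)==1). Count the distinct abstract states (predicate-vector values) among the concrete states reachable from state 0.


BFS from 0:
Concrete reachable: {0, 1, 4, 5, 8, 9, 10, 14, 16, 19, 21, 22, 23, 24}
Abstract via predicates (s>=8), (s>=19), (bit_2(s)==1), (bit_3(s)==1):
  (0,0,0,0) <- {0, 1}
  (0,0,1,0) <- {4, 5}
  (1,0,0,0) <- {16}
  (1,0,0,1) <- {8, 9, 10}
  (1,0,1,1) <- {14}
  (1,1,0,0) <- {19}
  (1,1,0,1) <- {24}
  (1,1,1,0) <- {21, 22, 23}
Distinct abstract states = 8

8


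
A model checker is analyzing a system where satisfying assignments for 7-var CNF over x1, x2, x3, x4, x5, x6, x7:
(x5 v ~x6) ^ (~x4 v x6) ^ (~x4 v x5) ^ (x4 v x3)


CNF with 4 clauses over 7 vars (128 assignments).
An assignment satisfies CNF iff every clause has >=1 true literal.
Check each row (bits = x1,x2,x3,x4,x5,x6,x7; clause T/F shown):
  row 0 [0000000]: clauses=TTTF -> 0
  row 1 [0000001]: clauses=TTTF -> 0
  row 2 [0000010]: clauses=FTTF -> 0
  row 3 [0000011]: clauses=FTTF -> 0
  row 4 [0000100]: clauses=TTTF -> 0
  (every remaining row is evaluated the same way; all 128 results are listed next)
Full result column, 8 rows per line (x1,x2,x3,x4 fixed per line; x5,x6,x7 runs 000..111 left to right):
  rows 0-7 [x1,x2,x3,x4=0000]: 00000000  (ones: 0)
  rows 8-15 [x1,x2,x3,x4=0001]: 00000011  (ones: 2)
  rows 16-23 [x1,x2,x3,x4=0010]: 11001111  (ones: 6)
  rows 24-31 [x1,x2,x3,x4=0011]: 00000011  (ones: 2)
  rows 32-39 [x1,x2,x3,x4=0100]: 00000000  (ones: 0)
  rows 40-47 [x1,x2,x3,x4=0101]: 00000011  (ones: 2)
  rows 48-55 [x1,x2,x3,x4=0110]: 11001111  (ones: 6)
  rows 56-63 [x1,x2,x3,x4=0111]: 00000011  (ones: 2)
  rows 64-71 [x1,x2,x3,x4=1000]: 00000000  (ones: 0)
  rows 72-79 [x1,x2,x3,x4=1001]: 00000011  (ones: 2)
  rows 80-87 [x1,x2,x3,x4=1010]: 11001111  (ones: 6)
  rows 88-95 [x1,x2,x3,x4=1011]: 00000011  (ones: 2)
  rows 96-103 [x1,x2,x3,x4=1100]: 00000000  (ones: 0)
  rows 104-111 [x1,x2,x3,x4=1101]: 00000011  (ones: 2)
  rows 112-119 [x1,x2,x3,x4=1110]: 11001111  (ones: 6)
  rows 120-127 [x1,x2,x3,x4=1111]: 00000011  (ones: 2)
Satisfying assignments = 0+2+6+2+0+2+6+2+0+2+6+2+0+2+6+2 = 40

40


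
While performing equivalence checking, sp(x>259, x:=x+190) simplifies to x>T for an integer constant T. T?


Formula: sp(P, x:=E) = exists old_x. (x = E[old_x/x]) AND P[old_x/x] (old_x is the value of x before the assignment; eliminate old_x by solving x = E[old_x/x] for old_x)
Step 1: Precondition P: x>259, i.e. old_x > 259
Step 2: Assignment gives x = old_x + 190, so old_x = x - 190
Step 3: Substitute into P: x - 190 > 259
Step 4: Simplify: x > 259+190 = 449

449


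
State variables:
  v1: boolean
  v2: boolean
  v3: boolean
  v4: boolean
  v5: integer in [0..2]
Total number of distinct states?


State space = product of domain sizes of all variables.
Domain sizes:
  v1 (boolean): 2
  v2 (boolean): 2
  v3 (boolean): 2
  v4 (boolean): 2
  v5 (integer in [0..2]): 3
Product = 2 * 2 * 2 * 2 * 3 = 48

48


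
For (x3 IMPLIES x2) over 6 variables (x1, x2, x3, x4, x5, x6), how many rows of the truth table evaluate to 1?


Formula: (x3 IMPLIES x2) over 6 vars (64 rows)
Evaluate each row (x1, x2, x3, x4, x5, x6 as bits, MSB first):
  row 0 [000000]: (0 IMPLIES 0) -> 1
  row 1 [000001]: (0 IMPLIES 0) -> 1
  row 2 [000010]: (0 IMPLIES 0) -> 1
  row 3 [000011]: (0 IMPLIES 0) -> 1
  row 4 [000100]: (0 IMPLIES 0) -> 1
  (every remaining row is evaluated the same way; all 64 results are listed next)
Full result column, 8 rows per line (x1,x2,x3 fixed per line; x4,x5,x6 runs 000..111 left to right):
  rows 0-7 [x1,x2,x3=000]: 11111111  (ones: 8)
  rows 8-15 [x1,x2,x3=001]: 00000000  (ones: 0)
  rows 16-23 [x1,x2,x3=010]: 11111111  (ones: 8)
  rows 24-31 [x1,x2,x3=011]: 11111111  (ones: 8)
  rows 32-39 [x1,x2,x3=100]: 11111111  (ones: 8)
  rows 40-47 [x1,x2,x3=101]: 00000000  (ones: 0)
  rows 48-55 [x1,x2,x3=110]: 11111111  (ones: 8)
  rows 56-63 [x1,x2,x3=111]: 11111111  (ones: 8)
Count of 1-rows = 8+0+8+8+8+0+8+8 = 48

48


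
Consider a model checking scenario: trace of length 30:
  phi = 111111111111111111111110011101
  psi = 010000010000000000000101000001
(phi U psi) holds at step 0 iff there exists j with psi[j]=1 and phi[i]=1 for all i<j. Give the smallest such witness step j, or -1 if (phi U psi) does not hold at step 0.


(phi U psi) at 0: need smallest j with psi[j]=1 and phi[i]=1 for all i in [0,j).
Scan from step 0:
  step 0: phi=1, psi=0 -> continue
  step 1: psi=1 and phi held for [0,1) -> witness found
Witness step = 1

1


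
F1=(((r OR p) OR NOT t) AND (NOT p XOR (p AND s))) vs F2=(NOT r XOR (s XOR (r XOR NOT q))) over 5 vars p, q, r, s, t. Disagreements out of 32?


F1 = (((r OR p) OR NOT t) AND (NOT p XOR (p AND s)))
F2 = (NOT r XOR (s XOR (r XOR NOT q)))
Evaluate both on each of 32 rows (bits = p,q,r,s,t):
  row 0 [00000]: F1=1 F2=0 (differ) -> 1
  row 1 [00001]: F1=0 F2=0 -> 0
  row 2 [00010]: F1=1 F2=1 -> 0
  row 3 [00011]: F1=0 F2=1 (differ) -> 1
  row 4 [00100]: F1=1 F2=0 (differ) -> 1
  row 5 [00101]: F1=1 F2=0 (differ) -> 1
  row 6 [00110]: F1=1 F2=1 -> 0
  row 7 [00111]: F1=1 F2=1 -> 0
  row 8 [01000]: F1=1 F2=1 -> 0
  row 9 [01001]: F1=0 F2=1 (differ) -> 1
  row 10 [01010]: F1=1 F2=0 (differ) -> 1
  row 11 [01011]: F1=0 F2=0 -> 0
  row 12 [01100]: F1=1 F2=1 -> 0
  row 13 [01101]: F1=1 F2=1 -> 0
  row 14 [01110]: F1=1 F2=0 (differ) -> 1
  row 15 [01111]: F1=1 F2=0 (differ) -> 1
  row 16 [10000]: F1=0 F2=0 -> 0
  row 17 [10001]: F1=0 F2=0 -> 0
  row 18 [10010]: F1=1 F2=1 -> 0
  row 19 [10011]: F1=1 F2=1 -> 0
  row 20 [10100]: F1=0 F2=0 -> 0
  row 21 [10101]: F1=0 F2=0 -> 0
  row 22 [10110]: F1=1 F2=1 -> 0
  row 23 [10111]: F1=1 F2=1 -> 0
  row 24 [11000]: F1=0 F2=1 (differ) -> 1
  row 25 [11001]: F1=0 F2=1 (differ) -> 1
  row 26 [11010]: F1=1 F2=0 (differ) -> 1
  row 27 [11011]: F1=1 F2=0 (differ) -> 1
  row 28 [11100]: F1=0 F2=1 (differ) -> 1
  row 29 [11101]: F1=0 F2=1 (differ) -> 1
  row 30 [11110]: F1=1 F2=0 (differ) -> 1
  row 31 [11111]: F1=1 F2=0 (differ) -> 1
Full result column, 8 rows per line (p,q fixed per line; r,s,t runs 000..111 left to right):
  rows 0-7 [p,q=00]: 10011100  (ones: 4)
  rows 8-15 [p,q=01]: 01100011  (ones: 4)
  rows 16-23 [p,q=10]: 00000000  (ones: 0)
  rows 24-31 [p,q=11]: 11111111  (ones: 8)
Disagreements = 4+4+0+8 = 16

16


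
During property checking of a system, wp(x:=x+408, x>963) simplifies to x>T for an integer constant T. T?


Formula: wp(x:=E, P) = P[E/x] (substitute E for x in postcondition)
Step 1: Postcondition: x>963
Step 2: Substitute x+408 for x: x+408>963
Step 3: Solve for x: x > 963-408 = 555

555


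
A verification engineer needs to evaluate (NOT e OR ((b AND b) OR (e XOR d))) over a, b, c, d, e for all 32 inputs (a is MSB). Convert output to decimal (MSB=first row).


Formula: (NOT e OR ((b AND b) OR (e XOR d))) over a, b, c, d, e (32 rows)
Evaluate each row (bits = a,b,c,d,e, MSB first):
  row 0 [00000]: (NOT 0 OR ((0 AND 0) OR (0 XOR 0))) -> 1
  row 1 [00001]: (NOT 1 OR ((0 AND 0) OR (1 XOR 0))) -> 1
  row 2 [00010]: (NOT 0 OR ((0 AND 0) OR (0 XOR 1))) -> 1
  row 3 [00011]: (NOT 1 OR ((0 AND 0) OR (1 XOR 1))) -> 0
  row 4 [00100]: (NOT 0 OR ((0 AND 0) OR (0 XOR 0))) -> 1
  row 5 [00101]: (NOT 1 OR ((0 AND 0) OR (1 XOR 0))) -> 1
  row 6 [00110]: (NOT 0 OR ((0 AND 0) OR (0 XOR 1))) -> 1
  row 7 [00111]: (NOT 1 OR ((0 AND 0) OR (1 XOR 1))) -> 0
  row 8 [01000]: (NOT 0 OR ((1 AND 1) OR (0 XOR 0))) -> 1
  row 9 [01001]: (NOT 1 OR ((1 AND 1) OR (1 XOR 0))) -> 1
  row 10 [01010]: (NOT 0 OR ((1 AND 1) OR (0 XOR 1))) -> 1
  row 11 [01011]: (NOT 1 OR ((1 AND 1) OR (1 XOR 1))) -> 1
  row 12 [01100]: (NOT 0 OR ((1 AND 1) OR (0 XOR 0))) -> 1
  row 13 [01101]: (NOT 1 OR ((1 AND 1) OR (1 XOR 0))) -> 1
  row 14 [01110]: (NOT 0 OR ((1 AND 1) OR (0 XOR 1))) -> 1
  row 15 [01111]: (NOT 1 OR ((1 AND 1) OR (1 XOR 1))) -> 1
  row 16 [10000]: (NOT 0 OR ((0 AND 0) OR (0 XOR 0))) -> 1
  row 17 [10001]: (NOT 1 OR ((0 AND 0) OR (1 XOR 0))) -> 1
  row 18 [10010]: (NOT 0 OR ((0 AND 0) OR (0 XOR 1))) -> 1
  row 19 [10011]: (NOT 1 OR ((0 AND 0) OR (1 XOR 1))) -> 0
  row 20 [10100]: (NOT 0 OR ((0 AND 0) OR (0 XOR 0))) -> 1
  row 21 [10101]: (NOT 1 OR ((0 AND 0) OR (1 XOR 0))) -> 1
  row 22 [10110]: (NOT 0 OR ((0 AND 0) OR (0 XOR 1))) -> 1
  row 23 [10111]: (NOT 1 OR ((0 AND 0) OR (1 XOR 1))) -> 0
  row 24 [11000]: (NOT 0 OR ((1 AND 1) OR (0 XOR 0))) -> 1
  row 25 [11001]: (NOT 1 OR ((1 AND 1) OR (1 XOR 0))) -> 1
  row 26 [11010]: (NOT 0 OR ((1 AND 1) OR (0 XOR 1))) -> 1
  row 27 [11011]: (NOT 1 OR ((1 AND 1) OR (1 XOR 1))) -> 1
  row 28 [11100]: (NOT 0 OR ((1 AND 1) OR (0 XOR 0))) -> 1
  row 29 [11101]: (NOT 1 OR ((1 AND 1) OR (1 XOR 0))) -> 1
  row 30 [11110]: (NOT 0 OR ((1 AND 1) OR (0 XOR 1))) -> 1
  row 31 [11111]: (NOT 1 OR ((1 AND 1) OR (1 XOR 1))) -> 1
Full result column, 4 rows per line (a,b,c fixed per line; d,e runs 00..11 left to right):
  rows 0-3 [a,b,c=000]: 1110  = hex E
  rows 4-7 [a,b,c=001]: 1110  = hex E
  rows 8-11 [a,b,c=010]: 1111  = hex F
  rows 12-15 [a,b,c=011]: 1111  = hex F
  rows 16-19 [a,b,c=100]: 1110  = hex E
  rows 20-23 [a,b,c=101]: 1110  = hex E
  rows 24-27 [a,b,c=110]: 1111  = hex F
  rows 28-31 [a,b,c=111]: 1111  = hex F
Output column (row 0 .. row 31) = 11101110111111111110111011111111
Output column grouped in 4s = 1110 1110 1111 1111 1110 1110 1111 1111 = 0xEEFFEEFF
Convert to decimal digit by digit (value = value*16 + digit):
  E -> 14
  14*16 + 14 (E) = 238
  238*16 + 15 (F) = 3823
  3823*16 + 15 (F) = 61183
  61183*16 + 14 (E) = 978942
  978942*16 + 14 (E) = 15663086
  15663086*16 + 15 (F) = 250609391
  250609391*16 + 15 (F) = 4009750271
Decimal = 4009750271

4009750271


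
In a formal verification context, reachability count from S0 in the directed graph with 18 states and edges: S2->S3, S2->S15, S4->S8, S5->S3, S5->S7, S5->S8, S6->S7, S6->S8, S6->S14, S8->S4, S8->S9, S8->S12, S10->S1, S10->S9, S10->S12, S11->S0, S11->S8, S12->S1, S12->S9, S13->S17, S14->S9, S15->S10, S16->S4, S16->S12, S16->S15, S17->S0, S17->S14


BFS from S0:
  layer 0: {S0}
Reachable set: {S0}
Count = 1

1


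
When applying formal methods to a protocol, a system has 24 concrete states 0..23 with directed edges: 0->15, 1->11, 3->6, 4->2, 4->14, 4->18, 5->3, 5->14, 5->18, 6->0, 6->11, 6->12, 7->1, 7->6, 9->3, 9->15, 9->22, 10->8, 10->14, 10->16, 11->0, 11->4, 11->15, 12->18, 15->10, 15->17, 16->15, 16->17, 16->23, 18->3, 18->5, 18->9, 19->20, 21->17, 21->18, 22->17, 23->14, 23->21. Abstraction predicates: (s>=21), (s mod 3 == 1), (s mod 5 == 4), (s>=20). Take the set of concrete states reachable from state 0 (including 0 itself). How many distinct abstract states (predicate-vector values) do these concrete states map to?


BFS from 0:
Concrete reachable: {0, 2, 3, 4, 5, 6, 8, 9, 10, 11, 12, 14, 15, 16, 17, 18, 21, 22, 23}
Abstract via predicates (s>=21), (s mod 3 == 1), (s mod 5 == 4), (s>=20):
  (0,0,0,0) <- {0, 2, 3, 5, 6, 8, 11, 12, 15, 17, 18}
  (0,0,1,0) <- {9, 14}
  (0,1,0,0) <- {10, 16}
  (0,1,1,0) <- {4}
  (1,0,0,1) <- {21, 23}
  (1,1,0,1) <- {22}
Distinct abstract states = 6

6


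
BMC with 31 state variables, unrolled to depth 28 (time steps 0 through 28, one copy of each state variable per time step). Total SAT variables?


BMC unrolls to depth k, creating one copy of each state var for steps 0..k.
Step count = 28 + 1 = 29 (steps 0 through 28)
Vars per step = 31
Total = 31 * 29 = 899

899


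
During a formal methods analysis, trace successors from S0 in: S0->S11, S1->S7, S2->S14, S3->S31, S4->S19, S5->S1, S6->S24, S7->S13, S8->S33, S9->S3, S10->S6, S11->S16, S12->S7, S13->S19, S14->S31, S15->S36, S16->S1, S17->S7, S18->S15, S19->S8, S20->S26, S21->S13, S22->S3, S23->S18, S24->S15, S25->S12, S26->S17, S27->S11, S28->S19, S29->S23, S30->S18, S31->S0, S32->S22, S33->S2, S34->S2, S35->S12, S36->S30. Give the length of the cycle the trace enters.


Trace from S0 until a state repeats:
  S0 -> S11 -> S16 -> S1 -> S7 -> S13 -> S19 -> S8 -> S33 -> S2 -> S14 -> S31 -> S0
S0 first seen at step 0, revisited at step 12.
Cycle length = 12 - 0 = 12

12


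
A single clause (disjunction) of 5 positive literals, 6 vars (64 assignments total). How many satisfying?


Step 1: Total=2^6=64
Step 2: Unsat when all 5 false: 2^1=2
Step 3: Sat=64-2=62

62


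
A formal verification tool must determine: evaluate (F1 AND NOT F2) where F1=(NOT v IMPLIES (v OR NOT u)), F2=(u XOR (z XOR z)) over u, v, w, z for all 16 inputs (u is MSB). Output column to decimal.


F1 = (NOT v IMPLIES (v OR NOT u))
F2 = (u XOR (z XOR z))
Counterexample to F1=>F2 is where F1=1 and F2=0.
Evaluate each row (bits = u,v,w,z, MSB first):
  row 0 [0000]: F1=1 F2=0 -> F1&~F2 -> 1
  row 1 [0001]: F1=1 F2=0 -> F1&~F2 -> 1
  row 2 [0010]: F1=1 F2=0 -> F1&~F2 -> 1
  row 3 [0011]: F1=1 F2=0 -> F1&~F2 -> 1
  row 4 [0100]: F1=1 F2=0 -> F1&~F2 -> 1
  row 5 [0101]: F1=1 F2=0 -> F1&~F2 -> 1
  row 6 [0110]: F1=1 F2=0 -> F1&~F2 -> 1
  row 7 [0111]: F1=1 F2=0 -> F1&~F2 -> 1
  row 8 [1000]: F1=0 F2=1 -> F1&~F2 -> 0
  row 9 [1001]: F1=0 F2=1 -> F1&~F2 -> 0
  row 10 [1010]: F1=0 F2=1 -> F1&~F2 -> 0
  row 11 [1011]: F1=0 F2=1 -> F1&~F2 -> 0
  row 12 [1100]: F1=1 F2=1 -> F1&~F2 -> 0
  row 13 [1101]: F1=1 F2=1 -> F1&~F2 -> 0
  row 14 [1110]: F1=1 F2=1 -> F1&~F2 -> 0
  row 15 [1111]: F1=1 F2=1 -> F1&~F2 -> 0
Full result column, 4 rows per line (u,v fixed per line; w,z runs 00..11 left to right):
  rows 0-3 [u,v=00]: 1111  = hex F
  rows 4-7 [u,v=01]: 1111  = hex F
  rows 8-11 [u,v=10]: 0000  = hex 0
  rows 12-15 [u,v=11]: 0000  = hex 0
Counterexample vector (row 0 .. row 15) = 1111111100000000
Output column grouped in 4s = 1111 1111 0000 0000 = 0xFF00
Convert to decimal digit by digit (value = value*16 + digit):
  F -> 15
  15*16 + 15 (F) = 255
  255*16 + 0 = 4080
  4080*16 + 0 = 65280
Decimal = 65280

65280


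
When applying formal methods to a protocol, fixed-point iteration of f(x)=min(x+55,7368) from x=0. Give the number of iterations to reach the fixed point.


Step 1: x=0, cap=7368, increment=55
Step 2: x grows by 55 each step until capped at 7368; fixed point is x=7368
Step 3: iterations = ceil(7368/55) = 134

134


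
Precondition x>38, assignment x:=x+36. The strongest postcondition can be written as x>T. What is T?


Formula: sp(P, x:=E) = exists old_x. (x = E[old_x/x]) AND P[old_x/x] (old_x is the value of x before the assignment; eliminate old_x by solving x = E[old_x/x] for old_x)
Step 1: Precondition P: x>38, i.e. old_x > 38
Step 2: Assignment gives x = old_x + 36, so old_x = x - 36
Step 3: Substitute into P: x - 36 > 38
Step 4: Simplify: x > 38+36 = 74

74


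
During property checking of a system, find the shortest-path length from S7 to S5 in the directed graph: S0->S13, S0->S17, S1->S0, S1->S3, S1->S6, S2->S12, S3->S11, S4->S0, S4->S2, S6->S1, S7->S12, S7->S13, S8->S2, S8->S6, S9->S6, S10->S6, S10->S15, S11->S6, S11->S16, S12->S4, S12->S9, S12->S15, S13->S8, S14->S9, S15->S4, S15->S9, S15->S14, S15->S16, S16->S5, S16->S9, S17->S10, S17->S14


BFS layer-by-layer from S7:
  dist 0: {S7}
  dist 1: {S12, S13}
  dist 2: {S4, S8, S9, S15}
  dist 3: {S0, S2, S6, S14, S16}
  dist 4: {S1, S5, S17}
  -> S5 reached at distance 4
Shortest path length = 4

4


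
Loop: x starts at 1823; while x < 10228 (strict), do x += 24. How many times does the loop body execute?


Step 1: x goes from 1823 toward 10228 by 24; the body runs while x<10228, so iterations = ceil((bound-start)/step)
Step 2: Distance=8405
Step 3: ceil(8405/24)=351

351


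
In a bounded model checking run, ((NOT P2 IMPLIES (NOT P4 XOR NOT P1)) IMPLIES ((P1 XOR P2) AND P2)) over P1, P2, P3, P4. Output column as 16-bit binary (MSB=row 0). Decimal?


Formula: ((NOT P2 IMPLIES (NOT P4 XOR NOT P1)) IMPLIES ((P1 XOR P2) AND P2)) over P1, P2, P3, P4 (16 rows)
Evaluate each row (bits = P1,P2,P3,P4, MSB first):
  row 0 [0000]: ((NOT 0 IMPLIES (NOT 0 XOR NOT 0)) IMPLIES ((0 XOR 0) AND 0)) -> 1
  row 1 [0001]: ((NOT 0 IMPLIES (NOT 1 XOR NOT 0)) IMPLIES ((0 XOR 0) AND 0)) -> 0
  row 2 [0010]: ((NOT 0 IMPLIES (NOT 0 XOR NOT 0)) IMPLIES ((0 XOR 0) AND 0)) -> 1
  row 3 [0011]: ((NOT 0 IMPLIES (NOT 1 XOR NOT 0)) IMPLIES ((0 XOR 0) AND 0)) -> 0
  row 4 [0100]: ((NOT 1 IMPLIES (NOT 0 XOR NOT 0)) IMPLIES ((0 XOR 1) AND 1)) -> 1
  row 5 [0101]: ((NOT 1 IMPLIES (NOT 1 XOR NOT 0)) IMPLIES ((0 XOR 1) AND 1)) -> 1
  row 6 [0110]: ((NOT 1 IMPLIES (NOT 0 XOR NOT 0)) IMPLIES ((0 XOR 1) AND 1)) -> 1
  row 7 [0111]: ((NOT 1 IMPLIES (NOT 1 XOR NOT 0)) IMPLIES ((0 XOR 1) AND 1)) -> 1
  row 8 [1000]: ((NOT 0 IMPLIES (NOT 0 XOR NOT 1)) IMPLIES ((1 XOR 0) AND 0)) -> 0
  row 9 [1001]: ((NOT 0 IMPLIES (NOT 1 XOR NOT 1)) IMPLIES ((1 XOR 0) AND 0)) -> 1
  row 10 [1010]: ((NOT 0 IMPLIES (NOT 0 XOR NOT 1)) IMPLIES ((1 XOR 0) AND 0)) -> 0
  row 11 [1011]: ((NOT 0 IMPLIES (NOT 1 XOR NOT 1)) IMPLIES ((1 XOR 0) AND 0)) -> 1
  row 12 [1100]: ((NOT 1 IMPLIES (NOT 0 XOR NOT 1)) IMPLIES ((1 XOR 1) AND 1)) -> 0
  row 13 [1101]: ((NOT 1 IMPLIES (NOT 1 XOR NOT 1)) IMPLIES ((1 XOR 1) AND 1)) -> 0
  row 14 [1110]: ((NOT 1 IMPLIES (NOT 0 XOR NOT 1)) IMPLIES ((1 XOR 1) AND 1)) -> 0
  row 15 [1111]: ((NOT 1 IMPLIES (NOT 1 XOR NOT 1)) IMPLIES ((1 XOR 1) AND 1)) -> 0
Full result column, 4 rows per line (P1,P2 fixed per line; P3,P4 runs 00..11 left to right):
  rows 0-3 [P1,P2=00]: 1010  = hex A
  rows 4-7 [P1,P2=01]: 1111  = hex F
  rows 8-11 [P1,P2=10]: 0101  = hex 5
  rows 12-15 [P1,P2=11]: 0000  = hex 0
Output column (row 0 .. row 15) = 1010111101010000
Output column grouped in 4s = 1010 1111 0101 0000 = 0xAF50
Convert to decimal digit by digit (value = value*16 + digit):
  A -> 10
  10*16 + 15 (F) = 175
  175*16 + 5 = 2805
  2805*16 + 0 = 44880
Decimal = 44880

44880


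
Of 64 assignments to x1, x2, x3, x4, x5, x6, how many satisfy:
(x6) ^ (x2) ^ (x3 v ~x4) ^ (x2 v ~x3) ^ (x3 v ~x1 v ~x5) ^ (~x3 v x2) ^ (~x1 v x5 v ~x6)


CNF with 7 clauses over 6 vars (64 assignments).
An assignment satisfies CNF iff every clause has >=1 true literal.
Check each row (bits = x1,x2,x3,x4,x5,x6; clause T/F shown):
  row 0 [000000]: clauses=FFTTTTT -> 0
  row 1 [000001]: clauses=TFTTTTT -> 0
  row 2 [000010]: clauses=FFTTTTT -> 0
  row 3 [000011]: clauses=TFTTTTT -> 0
  row 4 [000100]: clauses=FFFTTTT -> 0
  (every remaining row is evaluated the same way; all 64 results are listed next)
Full result column, 8 rows per line (x1,x2,x3 fixed per line; x4,x5,x6 runs 000..111 left to right):
  rows 0-7 [x1,x2,x3=000]: 00000000  (ones: 0)
  rows 8-15 [x1,x2,x3=001]: 00000000  (ones: 0)
  rows 16-23 [x1,x2,x3=010]: 01010000  (ones: 2)
  rows 24-31 [x1,x2,x3=011]: 01010101  (ones: 4)
  rows 32-39 [x1,x2,x3=100]: 00000000  (ones: 0)
  rows 40-47 [x1,x2,x3=101]: 00000000  (ones: 0)
  rows 48-55 [x1,x2,x3=110]: 00000000  (ones: 0)
  rows 56-63 [x1,x2,x3=111]: 00010001  (ones: 2)
Satisfying assignments = 0+0+2+4+0+0+0+2 = 8

8


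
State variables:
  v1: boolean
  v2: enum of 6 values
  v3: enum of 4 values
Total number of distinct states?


State space = product of domain sizes of all variables.
Domain sizes:
  v1 (boolean): 2
  v2 (enum of 6 values): 6
  v3 (enum of 4 values): 4
Product = 2 * 6 * 4 = 48

48


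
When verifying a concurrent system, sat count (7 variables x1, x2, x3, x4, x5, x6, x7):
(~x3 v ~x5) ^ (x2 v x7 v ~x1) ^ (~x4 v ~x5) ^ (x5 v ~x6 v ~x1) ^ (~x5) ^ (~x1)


CNF with 6 clauses over 7 vars (128 assignments).
An assignment satisfies CNF iff every clause has >=1 true literal.
Check each row (bits = x1,x2,x3,x4,x5,x6,x7; clause T/F shown):
  row 0 [0000000]: clauses=TTTTTT -> 1
  row 1 [0000001]: clauses=TTTTTT -> 1
  row 2 [0000010]: clauses=TTTTTT -> 1
  row 3 [0000011]: clauses=TTTTTT -> 1
  row 4 [0000100]: clauses=TTTTFT -> 0
  (every remaining row is evaluated the same way; all 128 results are listed next)
Full result column, 8 rows per line (x1,x2,x3,x4 fixed per line; x5,x6,x7 runs 000..111 left to right):
  rows 0-7 [x1,x2,x3,x4=0000]: 11110000  (ones: 4)
  rows 8-15 [x1,x2,x3,x4=0001]: 11110000  (ones: 4)
  rows 16-23 [x1,x2,x3,x4=0010]: 11110000  (ones: 4)
  rows 24-31 [x1,x2,x3,x4=0011]: 11110000  (ones: 4)
  rows 32-39 [x1,x2,x3,x4=0100]: 11110000  (ones: 4)
  rows 40-47 [x1,x2,x3,x4=0101]: 11110000  (ones: 4)
  rows 48-55 [x1,x2,x3,x4=0110]: 11110000  (ones: 4)
  rows 56-63 [x1,x2,x3,x4=0111]: 11110000  (ones: 4)
  rows 64-71 [x1,x2,x3,x4=1000]: 00000000  (ones: 0)
  rows 72-79 [x1,x2,x3,x4=1001]: 00000000  (ones: 0)
  rows 80-87 [x1,x2,x3,x4=1010]: 00000000  (ones: 0)
  rows 88-95 [x1,x2,x3,x4=1011]: 00000000  (ones: 0)
  rows 96-103 [x1,x2,x3,x4=1100]: 00000000  (ones: 0)
  rows 104-111 [x1,x2,x3,x4=1101]: 00000000  (ones: 0)
  rows 112-119 [x1,x2,x3,x4=1110]: 00000000  (ones: 0)
  rows 120-127 [x1,x2,x3,x4=1111]: 00000000  (ones: 0)
Satisfying assignments = 4+4+4+4+4+4+4+4+0+0+0+0+0+0+0+0 = 32

32


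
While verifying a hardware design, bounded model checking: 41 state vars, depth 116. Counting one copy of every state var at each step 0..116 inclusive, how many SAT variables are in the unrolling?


BMC unrolls to depth k, creating one copy of each state var for steps 0..k.
Step count = 116 + 1 = 117 (steps 0 through 116)
Vars per step = 41
Total = 41 * 117 = 4797

4797


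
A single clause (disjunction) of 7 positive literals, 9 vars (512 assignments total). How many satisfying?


Step 1: Total=2^9=512
Step 2: Unsat when all 7 false: 2^2=4
Step 3: Sat=512-4=508

508


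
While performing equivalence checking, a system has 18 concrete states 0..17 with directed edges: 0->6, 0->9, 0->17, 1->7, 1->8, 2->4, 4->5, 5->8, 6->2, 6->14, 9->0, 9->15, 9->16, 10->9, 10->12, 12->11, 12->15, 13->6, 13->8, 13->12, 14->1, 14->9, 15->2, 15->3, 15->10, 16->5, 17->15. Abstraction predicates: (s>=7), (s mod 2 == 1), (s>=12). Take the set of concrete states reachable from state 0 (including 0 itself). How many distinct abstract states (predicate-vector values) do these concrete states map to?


BFS from 0:
Concrete reachable: {0, 1, 2, 3, 4, 5, 6, 7, 8, 9, 10, 11, 12, 14, 15, 16, 17}
Abstract via predicates (s>=7), (s mod 2 == 1), (s>=12):
  (0,0,0) <- {0, 2, 4, 6}
  (0,1,0) <- {1, 3, 5}
  (1,0,0) <- {8, 10}
  (1,0,1) <- {12, 14, 16}
  (1,1,0) <- {7, 9, 11}
  (1,1,1) <- {15, 17}
Distinct abstract states = 6

6


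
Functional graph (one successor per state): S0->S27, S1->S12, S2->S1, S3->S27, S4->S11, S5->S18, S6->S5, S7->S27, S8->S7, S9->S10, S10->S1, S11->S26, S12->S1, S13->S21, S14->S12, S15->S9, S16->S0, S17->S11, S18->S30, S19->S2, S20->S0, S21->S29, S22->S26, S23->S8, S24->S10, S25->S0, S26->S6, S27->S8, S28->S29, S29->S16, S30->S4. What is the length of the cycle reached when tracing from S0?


Trace from S0 until a state repeats:
  S0 -> S27 -> S8 -> S7 -> S27
S27 first seen at step 1, revisited at step 4.
Cycle length = 4 - 1 = 3

3


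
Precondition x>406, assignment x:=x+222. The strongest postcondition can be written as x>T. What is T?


Formula: sp(P, x:=E) = exists old_x. (x = E[old_x/x]) AND P[old_x/x] (old_x is the value of x before the assignment; eliminate old_x by solving x = E[old_x/x] for old_x)
Step 1: Precondition P: x>406, i.e. old_x > 406
Step 2: Assignment gives x = old_x + 222, so old_x = x - 222
Step 3: Substitute into P: x - 222 > 406
Step 4: Simplify: x > 406+222 = 628

628


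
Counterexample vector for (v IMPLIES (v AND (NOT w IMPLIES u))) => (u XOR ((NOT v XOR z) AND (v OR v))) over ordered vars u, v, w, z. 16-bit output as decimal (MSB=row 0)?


F1 = (v IMPLIES (v AND (NOT w IMPLIES u)))
F2 = (u XOR ((NOT v XOR z) AND (v OR v)))
Counterexample to F1=>F2 is where F1=1 and F2=0.
Evaluate each row (bits = u,v,w,z, MSB first):
  row 0 [0000]: F1=1 F2=0 -> F1&~F2 -> 1
  row 1 [0001]: F1=1 F2=0 -> F1&~F2 -> 1
  row 2 [0010]: F1=1 F2=0 -> F1&~F2 -> 1
  row 3 [0011]: F1=1 F2=0 -> F1&~F2 -> 1
  row 4 [0100]: F1=0 F2=0 -> F1&~F2 -> 0
  row 5 [0101]: F1=0 F2=1 -> F1&~F2 -> 0
  row 6 [0110]: F1=1 F2=0 -> F1&~F2 -> 1
  row 7 [0111]: F1=1 F2=1 -> F1&~F2 -> 0
  row 8 [1000]: F1=1 F2=1 -> F1&~F2 -> 0
  row 9 [1001]: F1=1 F2=1 -> F1&~F2 -> 0
  row 10 [1010]: F1=1 F2=1 -> F1&~F2 -> 0
  row 11 [1011]: F1=1 F2=1 -> F1&~F2 -> 0
  row 12 [1100]: F1=1 F2=1 -> F1&~F2 -> 0
  row 13 [1101]: F1=1 F2=0 -> F1&~F2 -> 1
  row 14 [1110]: F1=1 F2=1 -> F1&~F2 -> 0
  row 15 [1111]: F1=1 F2=0 -> F1&~F2 -> 1
Full result column, 4 rows per line (u,v fixed per line; w,z runs 00..11 left to right):
  rows 0-3 [u,v=00]: 1111  = hex F
  rows 4-7 [u,v=01]: 0010  = hex 2
  rows 8-11 [u,v=10]: 0000  = hex 0
  rows 12-15 [u,v=11]: 0101  = hex 5
Counterexample vector (row 0 .. row 15) = 1111001000000101
Output column grouped in 4s = 1111 0010 0000 0101 = 0xF205
Convert to decimal digit by digit (value = value*16 + digit):
  F -> 15
  15*16 + 2 = 242
  242*16 + 0 = 3872
  3872*16 + 5 = 61957
Decimal = 61957

61957


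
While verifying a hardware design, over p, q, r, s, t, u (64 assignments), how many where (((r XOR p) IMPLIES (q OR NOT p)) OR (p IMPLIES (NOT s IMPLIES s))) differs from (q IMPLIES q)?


F1 = (((r XOR p) IMPLIES (q OR NOT p)) OR (p IMPLIES (NOT s IMPLIES s)))
F2 = (q IMPLIES q)
Evaluate both on each of 64 rows (bits = p,q,r,s,t,u):
  row 0 [000000]: F1=1 F2=1 -> 0
  row 1 [000001]: F1=1 F2=1 -> 0
  row 2 [000010]: F1=1 F2=1 -> 0
  row 3 [000011]: F1=1 F2=1 -> 0
  row 4 [000100]: F1=1 F2=1 -> 0
  (every remaining row is evaluated the same way; all 64 results are listed next)
Full result column, 8 rows per line (p,q,r fixed per line; s,t,u runs 000..111 left to right):
  rows 0-7 [p,q,r=000]: 00000000  (ones: 0)
  rows 8-15 [p,q,r=001]: 00000000  (ones: 0)
  rows 16-23 [p,q,r=010]: 00000000  (ones: 0)
  rows 24-31 [p,q,r=011]: 00000000  (ones: 0)
  rows 32-39 [p,q,r=100]: 11110000  (ones: 4)
  rows 40-47 [p,q,r=101]: 00000000  (ones: 0)
  rows 48-55 [p,q,r=110]: 00000000  (ones: 0)
  rows 56-63 [p,q,r=111]: 00000000  (ones: 0)
Disagreements = 0+0+0+0+4+0+0+0 = 4

4


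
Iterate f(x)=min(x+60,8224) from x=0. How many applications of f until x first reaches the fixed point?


Step 1: x=0, cap=8224, increment=60
Step 2: x grows by 60 each step until capped at 8224; fixed point is x=8224
Step 3: iterations = ceil(8224/60) = 138

138


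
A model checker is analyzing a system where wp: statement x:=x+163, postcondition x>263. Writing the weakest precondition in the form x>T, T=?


Formula: wp(x:=E, P) = P[E/x] (substitute E for x in postcondition)
Step 1: Postcondition: x>263
Step 2: Substitute x+163 for x: x+163>263
Step 3: Solve for x: x > 263-163 = 100

100


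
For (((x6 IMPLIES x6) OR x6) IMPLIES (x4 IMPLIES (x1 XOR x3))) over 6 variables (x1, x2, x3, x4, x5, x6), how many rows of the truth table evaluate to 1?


Formula: (((x6 IMPLIES x6) OR x6) IMPLIES (x4 IMPLIES (x1 XOR x3))) over 6 vars (64 rows)
Evaluate each row (x1, x2, x3, x4, x5, x6 as bits, MSB first):
  row 0 [000000]: (((0 IMPLIES 0) OR 0) IMPLIES (0 IMPLIES (0 XOR 0))) -> 1
  row 1 [000001]: (((1 IMPLIES 1) OR 1) IMPLIES (0 IMPLIES (0 XOR 0))) -> 1
  row 2 [000010]: (((0 IMPLIES 0) OR 0) IMPLIES (0 IMPLIES (0 XOR 0))) -> 1
  row 3 [000011]: (((1 IMPLIES 1) OR 1) IMPLIES (0 IMPLIES (0 XOR 0))) -> 1
  row 4 [000100]: (((0 IMPLIES 0) OR 0) IMPLIES (1 IMPLIES (0 XOR 0))) -> 0
  (every remaining row is evaluated the same way; all 64 results are listed next)
Full result column, 8 rows per line (x1,x2,x3 fixed per line; x4,x5,x6 runs 000..111 left to right):
  rows 0-7 [x1,x2,x3=000]: 11110000  (ones: 4)
  rows 8-15 [x1,x2,x3=001]: 11111111  (ones: 8)
  rows 16-23 [x1,x2,x3=010]: 11110000  (ones: 4)
  rows 24-31 [x1,x2,x3=011]: 11111111  (ones: 8)
  rows 32-39 [x1,x2,x3=100]: 11111111  (ones: 8)
  rows 40-47 [x1,x2,x3=101]: 11110000  (ones: 4)
  rows 48-55 [x1,x2,x3=110]: 11111111  (ones: 8)
  rows 56-63 [x1,x2,x3=111]: 11110000  (ones: 4)
Count of 1-rows = 4+8+4+8+8+4+8+4 = 48

48


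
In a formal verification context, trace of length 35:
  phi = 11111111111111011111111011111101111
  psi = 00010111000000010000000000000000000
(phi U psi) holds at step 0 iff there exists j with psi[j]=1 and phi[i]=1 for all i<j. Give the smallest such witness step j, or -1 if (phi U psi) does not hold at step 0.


(phi U psi) at 0: need smallest j with psi[j]=1 and phi[i]=1 for all i in [0,j).
Scan from step 0:
  step 0: phi=1, psi=0 -> continue
  step 1: phi=1, psi=0 -> continue
  step 2: phi=1, psi=0 -> continue
  step 3: psi=1 and phi held for [0,3) -> witness found
Witness step = 3

3


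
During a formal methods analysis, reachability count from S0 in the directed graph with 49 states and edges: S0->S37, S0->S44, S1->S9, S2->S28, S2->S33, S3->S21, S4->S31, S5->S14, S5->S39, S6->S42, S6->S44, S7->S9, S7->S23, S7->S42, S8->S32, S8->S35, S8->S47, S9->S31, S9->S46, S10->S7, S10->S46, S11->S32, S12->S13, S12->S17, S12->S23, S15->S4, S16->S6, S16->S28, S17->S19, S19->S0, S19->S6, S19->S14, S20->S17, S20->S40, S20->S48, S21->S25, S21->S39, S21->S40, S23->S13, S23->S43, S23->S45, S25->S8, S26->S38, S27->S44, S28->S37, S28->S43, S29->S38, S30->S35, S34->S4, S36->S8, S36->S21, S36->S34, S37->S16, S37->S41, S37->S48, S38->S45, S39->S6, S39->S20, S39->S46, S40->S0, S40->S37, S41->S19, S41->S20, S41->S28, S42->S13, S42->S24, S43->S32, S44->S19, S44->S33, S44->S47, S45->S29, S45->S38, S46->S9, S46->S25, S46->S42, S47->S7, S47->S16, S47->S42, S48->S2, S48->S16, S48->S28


BFS from S0:
  layer 0: {S0}
  layer 1: {S37, S44}
  layer 2: {S16, S19, S33, S41, S47, S48}
  layer 3: {S2, S6, S7, S14, S20, S28, S42}
  layer 4: {S9, S13, S17, S23, S24, S40, S43}
  layer 5: {S31, S32, S45, S46}
  layer 6: {S25, S29, S38}
  layer 7: {S8}
  layer 8: {S35}
Reachable set: {S0, S2, S6, S7, S8, S9, S13, S14, S16, S17, S19, S20, S23, S24, S25, S28, S29, S31, S32, S33, S35, S37, S38, S40, S41, S42, S43, S44, S45, S46, S47, S48}
Count = 32

32


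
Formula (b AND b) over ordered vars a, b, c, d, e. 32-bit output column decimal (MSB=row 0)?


Formula: (b AND b) over a, b, c, d, e (32 rows)
Evaluate each row (bits = a,b,c,d,e, MSB first):
  row 0 [00000]: (0 AND 0) -> 0
  row 1 [00001]: (0 AND 0) -> 0
  row 2 [00010]: (0 AND 0) -> 0
  row 3 [00011]: (0 AND 0) -> 0
  row 4 [00100]: (0 AND 0) -> 0
  row 5 [00101]: (0 AND 0) -> 0
  row 6 [00110]: (0 AND 0) -> 0
  row 7 [00111]: (0 AND 0) -> 0
  row 8 [01000]: (1 AND 1) -> 1
  row 9 [01001]: (1 AND 1) -> 1
  row 10 [01010]: (1 AND 1) -> 1
  row 11 [01011]: (1 AND 1) -> 1
  row 12 [01100]: (1 AND 1) -> 1
  row 13 [01101]: (1 AND 1) -> 1
  row 14 [01110]: (1 AND 1) -> 1
  row 15 [01111]: (1 AND 1) -> 1
  row 16 [10000]: (0 AND 0) -> 0
  row 17 [10001]: (0 AND 0) -> 0
  row 18 [10010]: (0 AND 0) -> 0
  row 19 [10011]: (0 AND 0) -> 0
  row 20 [10100]: (0 AND 0) -> 0
  row 21 [10101]: (0 AND 0) -> 0
  row 22 [10110]: (0 AND 0) -> 0
  row 23 [10111]: (0 AND 0) -> 0
  row 24 [11000]: (1 AND 1) -> 1
  row 25 [11001]: (1 AND 1) -> 1
  row 26 [11010]: (1 AND 1) -> 1
  row 27 [11011]: (1 AND 1) -> 1
  row 28 [11100]: (1 AND 1) -> 1
  row 29 [11101]: (1 AND 1) -> 1
  row 30 [11110]: (1 AND 1) -> 1
  row 31 [11111]: (1 AND 1) -> 1
Full result column, 4 rows per line (a,b,c fixed per line; d,e runs 00..11 left to right):
  rows 0-3 [a,b,c=000]: 0000  = hex 0
  rows 4-7 [a,b,c=001]: 0000  = hex 0
  rows 8-11 [a,b,c=010]: 1111  = hex F
  rows 12-15 [a,b,c=011]: 1111  = hex F
  rows 16-19 [a,b,c=100]: 0000  = hex 0
  rows 20-23 [a,b,c=101]: 0000  = hex 0
  rows 24-27 [a,b,c=110]: 1111  = hex F
  rows 28-31 [a,b,c=111]: 1111  = hex F
Output column (row 0 .. row 31) = 00000000111111110000000011111111
Output column grouped in 4s = 0000 0000 1111 1111 0000 0000 1111 1111 = 0x00FF00FF
Convert to decimal digit by digit (value = value*16 + digit):
  0 -> 0
  0*16 + 0 = 0
  0*16 + 15 (F) = 15
  15*16 + 15 (F) = 255
  255*16 + 0 = 4080
  4080*16 + 0 = 65280
  65280*16 + 15 (F) = 1044495
  1044495*16 + 15 (F) = 16711935
Decimal = 16711935

16711935


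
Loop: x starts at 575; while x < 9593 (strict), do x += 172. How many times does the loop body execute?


Step 1: x goes from 575 toward 9593 by 172; the body runs while x<9593, so iterations = ceil((bound-start)/step)
Step 2: Distance=9018
Step 3: ceil(9018/172)=53

53


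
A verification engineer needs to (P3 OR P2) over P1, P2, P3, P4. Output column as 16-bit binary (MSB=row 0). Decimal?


Formula: (P3 OR P2) over P1, P2, P3, P4 (16 rows)
Evaluate each row (bits = P1,P2,P3,P4, MSB first):
  row 0 [0000]: (0 OR 0) -> 0
  row 1 [0001]: (0 OR 0) -> 0
  row 2 [0010]: (1 OR 0) -> 1
  row 3 [0011]: (1 OR 0) -> 1
  row 4 [0100]: (0 OR 1) -> 1
  row 5 [0101]: (0 OR 1) -> 1
  row 6 [0110]: (1 OR 1) -> 1
  row 7 [0111]: (1 OR 1) -> 1
  row 8 [1000]: (0 OR 0) -> 0
  row 9 [1001]: (0 OR 0) -> 0
  row 10 [1010]: (1 OR 0) -> 1
  row 11 [1011]: (1 OR 0) -> 1
  row 12 [1100]: (0 OR 1) -> 1
  row 13 [1101]: (0 OR 1) -> 1
  row 14 [1110]: (1 OR 1) -> 1
  row 15 [1111]: (1 OR 1) -> 1
Full result column, 4 rows per line (P1,P2 fixed per line; P3,P4 runs 00..11 left to right):
  rows 0-3 [P1,P2=00]: 0011  = hex 3
  rows 4-7 [P1,P2=01]: 1111  = hex F
  rows 8-11 [P1,P2=10]: 0011  = hex 3
  rows 12-15 [P1,P2=11]: 1111  = hex F
Output column (row 0 .. row 15) = 0011111100111111
Output column grouped in 4s = 0011 1111 0011 1111 = 0x3F3F
Convert to decimal digit by digit (value = value*16 + digit):
  3 -> 3
  3*16 + 15 (F) = 63
  63*16 + 3 = 1011
  1011*16 + 15 (F) = 16191
Decimal = 16191

16191


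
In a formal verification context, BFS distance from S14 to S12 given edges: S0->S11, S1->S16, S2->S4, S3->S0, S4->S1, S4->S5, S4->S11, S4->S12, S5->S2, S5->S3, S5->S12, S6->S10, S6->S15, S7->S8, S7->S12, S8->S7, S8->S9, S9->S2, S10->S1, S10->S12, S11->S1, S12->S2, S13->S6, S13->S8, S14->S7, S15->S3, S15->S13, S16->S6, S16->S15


BFS layer-by-layer from S14:
  dist 0: {S14}
  dist 1: {S7}
  dist 2: {S8, S12}
  -> S12 reached at distance 2
Shortest path length = 2

2


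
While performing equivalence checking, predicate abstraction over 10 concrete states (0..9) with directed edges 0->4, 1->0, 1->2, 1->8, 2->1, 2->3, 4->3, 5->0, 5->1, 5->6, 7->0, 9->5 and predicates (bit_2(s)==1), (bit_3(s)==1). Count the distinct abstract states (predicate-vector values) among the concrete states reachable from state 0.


BFS from 0:
Concrete reachable: {0, 3, 4}
Abstract via predicates (bit_2(s)==1), (bit_3(s)==1):
  (0,0) <- {0, 3}
  (1,0) <- {4}
Distinct abstract states = 2

2


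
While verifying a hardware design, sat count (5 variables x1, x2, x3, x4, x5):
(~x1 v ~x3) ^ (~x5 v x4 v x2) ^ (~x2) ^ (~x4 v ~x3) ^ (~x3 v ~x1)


CNF with 5 clauses over 5 vars (32 assignments).
An assignment satisfies CNF iff every clause has >=1 true literal.
Check each row (bits = x1,x2,x3,x4,x5; clause T/F shown):
  row 0 [00000]: clauses=TTTTT -> 1
  row 1 [00001]: clauses=TFTTT -> 0
  row 2 [00010]: clauses=TTTTT -> 1
  row 3 [00011]: clauses=TTTTT -> 1
  row 4 [00100]: clauses=TTTTT -> 1
  row 5 [00101]: clauses=TFTTT -> 0
  row 6 [00110]: clauses=TTTFT -> 0
  row 7 [00111]: clauses=TTTFT -> 0
  row 8 [01000]: clauses=TTFTT -> 0
  row 9 [01001]: clauses=TTFTT -> 0
  row 10 [01010]: clauses=TTFTT -> 0
  row 11 [01011]: clauses=TTFTT -> 0
  row 12 [01100]: clauses=TTFTT -> 0
  row 13 [01101]: clauses=TTFTT -> 0
  row 14 [01110]: clauses=TTFFT -> 0
  row 15 [01111]: clauses=TTFFT -> 0
  row 16 [10000]: clauses=TTTTT -> 1
  row 17 [10001]: clauses=TFTTT -> 0
  row 18 [10010]: clauses=TTTTT -> 1
  row 19 [10011]: clauses=TTTTT -> 1
  row 20 [10100]: clauses=FTTTF -> 0
  row 21 [10101]: clauses=FFTTF -> 0
  row 22 [10110]: clauses=FTTFF -> 0
  row 23 [10111]: clauses=FTTFF -> 0
  row 24 [11000]: clauses=TTFTT -> 0
  row 25 [11001]: clauses=TTFTT -> 0
  row 26 [11010]: clauses=TTFTT -> 0
  row 27 [11011]: clauses=TTFTT -> 0
  row 28 [11100]: clauses=FTFTF -> 0
  row 29 [11101]: clauses=FTFTF -> 0
  row 30 [11110]: clauses=FTFFF -> 0
  row 31 [11111]: clauses=FTFFF -> 0
Full result column, 8 rows per line (x1,x2 fixed per line; x3,x4,x5 runs 000..111 left to right):
  rows 0-7 [x1,x2=00]: 10111000  (ones: 4)
  rows 8-15 [x1,x2=01]: 00000000  (ones: 0)
  rows 16-23 [x1,x2=10]: 10110000  (ones: 3)
  rows 24-31 [x1,x2=11]: 00000000  (ones: 0)
Satisfying assignments = 4+0+3+0 = 7

7
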